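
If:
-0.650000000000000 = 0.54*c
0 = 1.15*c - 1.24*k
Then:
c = -1.20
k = -1.12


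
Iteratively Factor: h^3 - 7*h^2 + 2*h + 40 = (h - 5)*(h^2 - 2*h - 8) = (h - 5)*(h + 2)*(h - 4)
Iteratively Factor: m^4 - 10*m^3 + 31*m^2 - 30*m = (m - 2)*(m^3 - 8*m^2 + 15*m) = (m - 3)*(m - 2)*(m^2 - 5*m) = m*(m - 3)*(m - 2)*(m - 5)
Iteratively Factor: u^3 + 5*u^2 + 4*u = (u)*(u^2 + 5*u + 4) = u*(u + 1)*(u + 4)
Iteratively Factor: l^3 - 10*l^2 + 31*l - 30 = (l - 5)*(l^2 - 5*l + 6) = (l - 5)*(l - 3)*(l - 2)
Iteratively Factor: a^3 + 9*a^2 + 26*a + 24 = (a + 2)*(a^2 + 7*a + 12) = (a + 2)*(a + 4)*(a + 3)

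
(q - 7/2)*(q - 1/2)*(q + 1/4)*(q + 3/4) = q^4 - 3*q^3 - 33*q^2/16 + q + 21/64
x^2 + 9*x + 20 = (x + 4)*(x + 5)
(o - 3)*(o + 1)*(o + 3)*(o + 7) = o^4 + 8*o^3 - 2*o^2 - 72*o - 63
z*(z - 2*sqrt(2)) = z^2 - 2*sqrt(2)*z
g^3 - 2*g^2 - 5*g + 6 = (g - 3)*(g - 1)*(g + 2)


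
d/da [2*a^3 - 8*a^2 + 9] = 2*a*(3*a - 8)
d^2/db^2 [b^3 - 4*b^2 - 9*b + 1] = 6*b - 8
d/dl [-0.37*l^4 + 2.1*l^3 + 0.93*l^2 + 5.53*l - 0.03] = -1.48*l^3 + 6.3*l^2 + 1.86*l + 5.53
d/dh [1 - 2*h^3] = -6*h^2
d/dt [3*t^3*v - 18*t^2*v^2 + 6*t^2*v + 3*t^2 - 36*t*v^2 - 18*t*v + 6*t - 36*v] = 9*t^2*v - 36*t*v^2 + 12*t*v + 6*t - 36*v^2 - 18*v + 6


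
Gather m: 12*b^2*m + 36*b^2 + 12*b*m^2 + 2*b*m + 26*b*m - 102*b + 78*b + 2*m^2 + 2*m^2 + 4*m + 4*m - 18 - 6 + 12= 36*b^2 - 24*b + m^2*(12*b + 4) + m*(12*b^2 + 28*b + 8) - 12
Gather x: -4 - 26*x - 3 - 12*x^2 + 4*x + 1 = -12*x^2 - 22*x - 6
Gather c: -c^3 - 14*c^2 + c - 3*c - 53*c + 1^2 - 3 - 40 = -c^3 - 14*c^2 - 55*c - 42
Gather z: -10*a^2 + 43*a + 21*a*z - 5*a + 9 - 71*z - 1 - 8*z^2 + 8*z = -10*a^2 + 38*a - 8*z^2 + z*(21*a - 63) + 8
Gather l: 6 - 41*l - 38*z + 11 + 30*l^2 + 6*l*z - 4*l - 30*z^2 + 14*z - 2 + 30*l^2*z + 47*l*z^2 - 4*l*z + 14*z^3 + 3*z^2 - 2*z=l^2*(30*z + 30) + l*(47*z^2 + 2*z - 45) + 14*z^3 - 27*z^2 - 26*z + 15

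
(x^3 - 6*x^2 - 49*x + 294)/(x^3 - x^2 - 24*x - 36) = (x^2 - 49)/(x^2 + 5*x + 6)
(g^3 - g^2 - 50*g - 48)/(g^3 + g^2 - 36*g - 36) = (g - 8)/(g - 6)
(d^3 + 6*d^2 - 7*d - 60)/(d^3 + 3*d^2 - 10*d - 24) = (d + 5)/(d + 2)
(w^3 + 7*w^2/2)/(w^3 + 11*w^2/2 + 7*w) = w/(w + 2)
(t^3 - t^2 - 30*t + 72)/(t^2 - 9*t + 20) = (t^2 + 3*t - 18)/(t - 5)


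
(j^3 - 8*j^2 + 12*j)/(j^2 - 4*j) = (j^2 - 8*j + 12)/(j - 4)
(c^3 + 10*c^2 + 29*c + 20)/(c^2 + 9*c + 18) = (c^3 + 10*c^2 + 29*c + 20)/(c^2 + 9*c + 18)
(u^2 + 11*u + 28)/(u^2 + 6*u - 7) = (u + 4)/(u - 1)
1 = 1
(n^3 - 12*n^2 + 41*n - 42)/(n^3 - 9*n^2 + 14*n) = (n - 3)/n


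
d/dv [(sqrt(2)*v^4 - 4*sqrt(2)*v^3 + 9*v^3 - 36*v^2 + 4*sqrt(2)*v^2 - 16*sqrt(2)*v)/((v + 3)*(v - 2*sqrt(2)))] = (2*sqrt(2)*v^5 - 3*v^4 + 5*sqrt(2)*v^4 - 60*sqrt(2)*v^3 + 38*v^3 - 62*sqrt(2)*v^2 + 20*v^2 - 96*v + 432*sqrt(2)*v + 192)/(v^4 - 4*sqrt(2)*v^3 + 6*v^3 - 24*sqrt(2)*v^2 + 17*v^2 - 36*sqrt(2)*v + 48*v + 72)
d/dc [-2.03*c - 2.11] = -2.03000000000000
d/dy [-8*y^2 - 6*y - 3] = -16*y - 6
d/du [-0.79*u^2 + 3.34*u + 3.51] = 3.34 - 1.58*u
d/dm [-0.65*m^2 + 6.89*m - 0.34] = 6.89 - 1.3*m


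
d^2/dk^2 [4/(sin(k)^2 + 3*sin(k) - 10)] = 4*(-4*sin(k)^4 - 9*sin(k)^3 - 43*sin(k)^2 - 12*sin(k) + 38)/(sin(k)^2 + 3*sin(k) - 10)^3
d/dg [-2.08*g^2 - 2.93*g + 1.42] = -4.16*g - 2.93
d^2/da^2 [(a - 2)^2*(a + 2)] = 6*a - 4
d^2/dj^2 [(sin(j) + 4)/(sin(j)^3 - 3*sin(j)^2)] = (-4*sin(j) - 27 + 129/sin(j) - 114/sin(j)^2 - 174/sin(j)^3 + 216/sin(j)^4)/(sin(j) - 3)^3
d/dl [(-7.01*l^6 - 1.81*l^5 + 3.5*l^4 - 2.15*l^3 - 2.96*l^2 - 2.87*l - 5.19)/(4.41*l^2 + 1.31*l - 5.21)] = (-123.6564*l^7 - 69.8618*l^6 + 240.5182*l^5 + 51.424*l^4 - 78.573*l^3 + 42.3836*l^2 + 76.619*l + 21.7516)/(19.4481*l^4 + 11.5542*l^3 - 44.2361*l^2 - 13.6502*l + 27.1441)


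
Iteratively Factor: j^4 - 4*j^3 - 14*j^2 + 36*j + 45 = (j + 3)*(j^3 - 7*j^2 + 7*j + 15) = (j - 5)*(j + 3)*(j^2 - 2*j - 3) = (j - 5)*(j + 1)*(j + 3)*(j - 3)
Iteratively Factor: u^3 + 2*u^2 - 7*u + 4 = (u - 1)*(u^2 + 3*u - 4) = (u - 1)*(u + 4)*(u - 1)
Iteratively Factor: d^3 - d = (d - 1)*(d^2 + d) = (d - 1)*(d + 1)*(d)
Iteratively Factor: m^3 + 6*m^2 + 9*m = (m + 3)*(m^2 + 3*m) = (m + 3)^2*(m)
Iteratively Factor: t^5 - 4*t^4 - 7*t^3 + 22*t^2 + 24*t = (t)*(t^4 - 4*t^3 - 7*t^2 + 22*t + 24) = t*(t + 2)*(t^3 - 6*t^2 + 5*t + 12) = t*(t - 3)*(t + 2)*(t^2 - 3*t - 4) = t*(t - 4)*(t - 3)*(t + 2)*(t + 1)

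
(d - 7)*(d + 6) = d^2 - d - 42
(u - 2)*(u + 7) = u^2 + 5*u - 14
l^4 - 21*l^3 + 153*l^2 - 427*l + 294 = (l - 7)^2*(l - 6)*(l - 1)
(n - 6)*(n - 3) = n^2 - 9*n + 18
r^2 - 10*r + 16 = (r - 8)*(r - 2)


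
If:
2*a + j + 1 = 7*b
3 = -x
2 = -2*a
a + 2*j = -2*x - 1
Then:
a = -1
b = 2/7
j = 3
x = -3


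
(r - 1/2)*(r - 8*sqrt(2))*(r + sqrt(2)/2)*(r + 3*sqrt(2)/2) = r^4 - 6*sqrt(2)*r^3 - r^3/2 - 61*r^2/2 + 3*sqrt(2)*r^2 - 12*sqrt(2)*r + 61*r/4 + 6*sqrt(2)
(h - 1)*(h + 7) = h^2 + 6*h - 7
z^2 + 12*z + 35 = (z + 5)*(z + 7)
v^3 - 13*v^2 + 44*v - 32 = (v - 8)*(v - 4)*(v - 1)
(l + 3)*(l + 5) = l^2 + 8*l + 15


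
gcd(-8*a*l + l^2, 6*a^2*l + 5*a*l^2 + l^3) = l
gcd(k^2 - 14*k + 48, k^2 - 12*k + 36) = k - 6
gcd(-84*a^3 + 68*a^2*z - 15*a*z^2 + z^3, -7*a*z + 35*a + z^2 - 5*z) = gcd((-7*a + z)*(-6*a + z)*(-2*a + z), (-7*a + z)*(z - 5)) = -7*a + z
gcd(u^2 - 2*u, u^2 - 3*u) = u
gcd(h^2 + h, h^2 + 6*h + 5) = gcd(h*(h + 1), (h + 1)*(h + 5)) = h + 1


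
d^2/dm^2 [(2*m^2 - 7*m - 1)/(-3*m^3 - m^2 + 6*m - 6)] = 2*(-18*m^6 + 189*m^5 + 9*m^4 + 397*m^3 - 771*m^2 - 198*m + 210)/(27*m^9 + 27*m^8 - 153*m^7 + 55*m^6 + 414*m^5 - 522*m^4 - 108*m^3 + 756*m^2 - 648*m + 216)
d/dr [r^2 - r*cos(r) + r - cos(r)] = r*sin(r) + 2*r - sqrt(2)*cos(r + pi/4) + 1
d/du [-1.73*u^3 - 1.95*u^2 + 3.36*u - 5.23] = -5.19*u^2 - 3.9*u + 3.36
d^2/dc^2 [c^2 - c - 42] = 2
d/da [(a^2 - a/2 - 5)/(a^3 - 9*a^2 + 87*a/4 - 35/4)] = 2*(-8*a^4 + 8*a^3 + 258*a^2 - 860*a + 905)/(16*a^6 - 288*a^5 + 1992*a^4 - 6544*a^3 + 10089*a^2 - 6090*a + 1225)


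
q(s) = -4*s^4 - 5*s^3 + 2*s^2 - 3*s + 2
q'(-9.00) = 10410.00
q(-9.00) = -22408.00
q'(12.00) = -29763.00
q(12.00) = -91330.00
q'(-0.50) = -6.75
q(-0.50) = 4.38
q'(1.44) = -76.12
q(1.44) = -30.30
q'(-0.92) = -6.92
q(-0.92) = 7.48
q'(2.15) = -222.75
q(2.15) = -130.37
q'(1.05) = -33.86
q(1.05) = -9.60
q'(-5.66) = 2394.97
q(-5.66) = -3115.46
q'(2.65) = -395.49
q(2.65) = -282.22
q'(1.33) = -61.86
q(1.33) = -22.73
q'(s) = -16*s^3 - 15*s^2 + 4*s - 3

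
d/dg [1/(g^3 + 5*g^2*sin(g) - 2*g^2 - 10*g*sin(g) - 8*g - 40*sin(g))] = (-5*g^2*cos(g) - 3*g^2 + 10*sqrt(2)*g*cos(g + pi/4) + 4*g + 10*sin(g) + 40*cos(g) + 8)/((g - 4)^2*(g + 2)^2*(g + 5*sin(g))^2)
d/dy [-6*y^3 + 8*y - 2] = 8 - 18*y^2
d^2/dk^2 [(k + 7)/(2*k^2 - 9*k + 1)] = 2*((k + 7)*(4*k - 9)^2 - (6*k + 5)*(2*k^2 - 9*k + 1))/(2*k^2 - 9*k + 1)^3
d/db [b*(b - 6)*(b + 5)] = 3*b^2 - 2*b - 30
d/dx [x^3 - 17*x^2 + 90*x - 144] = 3*x^2 - 34*x + 90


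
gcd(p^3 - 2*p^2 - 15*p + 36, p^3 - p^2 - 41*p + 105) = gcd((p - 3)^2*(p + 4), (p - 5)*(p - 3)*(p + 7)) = p - 3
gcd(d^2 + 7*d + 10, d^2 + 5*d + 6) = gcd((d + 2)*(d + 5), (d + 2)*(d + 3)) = d + 2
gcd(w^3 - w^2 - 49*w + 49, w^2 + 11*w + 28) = w + 7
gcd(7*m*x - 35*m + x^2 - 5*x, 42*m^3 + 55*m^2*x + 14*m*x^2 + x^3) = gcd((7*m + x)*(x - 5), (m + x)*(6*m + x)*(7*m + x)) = 7*m + x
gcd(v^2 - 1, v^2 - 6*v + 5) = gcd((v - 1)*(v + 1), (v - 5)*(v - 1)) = v - 1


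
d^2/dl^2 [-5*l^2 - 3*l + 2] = -10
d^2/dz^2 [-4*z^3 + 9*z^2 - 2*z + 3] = 18 - 24*z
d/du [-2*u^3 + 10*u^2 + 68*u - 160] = -6*u^2 + 20*u + 68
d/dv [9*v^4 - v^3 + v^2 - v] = 36*v^3 - 3*v^2 + 2*v - 1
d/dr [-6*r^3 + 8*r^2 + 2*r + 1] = -18*r^2 + 16*r + 2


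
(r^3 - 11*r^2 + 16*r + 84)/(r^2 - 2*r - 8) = (r^2 - 13*r + 42)/(r - 4)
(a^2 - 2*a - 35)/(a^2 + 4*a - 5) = (a - 7)/(a - 1)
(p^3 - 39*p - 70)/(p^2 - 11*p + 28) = (p^2 + 7*p + 10)/(p - 4)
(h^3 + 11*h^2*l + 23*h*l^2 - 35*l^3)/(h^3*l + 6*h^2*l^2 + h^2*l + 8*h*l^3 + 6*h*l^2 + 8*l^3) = (h^3 + 11*h^2*l + 23*h*l^2 - 35*l^3)/(l*(h^3 + 6*h^2*l + h^2 + 8*h*l^2 + 6*h*l + 8*l^2))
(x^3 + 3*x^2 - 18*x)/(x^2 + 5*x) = (x^2 + 3*x - 18)/(x + 5)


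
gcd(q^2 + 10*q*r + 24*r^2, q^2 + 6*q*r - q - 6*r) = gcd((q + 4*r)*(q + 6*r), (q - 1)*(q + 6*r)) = q + 6*r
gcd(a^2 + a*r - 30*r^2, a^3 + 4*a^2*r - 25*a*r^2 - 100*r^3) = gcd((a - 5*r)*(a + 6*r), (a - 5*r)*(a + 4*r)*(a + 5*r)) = -a + 5*r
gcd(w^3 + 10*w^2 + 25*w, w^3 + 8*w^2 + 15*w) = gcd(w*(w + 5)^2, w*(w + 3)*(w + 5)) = w^2 + 5*w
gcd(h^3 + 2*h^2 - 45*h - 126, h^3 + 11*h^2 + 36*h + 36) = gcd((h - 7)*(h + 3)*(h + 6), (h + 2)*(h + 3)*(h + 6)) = h^2 + 9*h + 18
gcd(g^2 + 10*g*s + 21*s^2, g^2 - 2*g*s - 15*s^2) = g + 3*s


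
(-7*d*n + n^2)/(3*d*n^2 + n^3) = (-7*d + n)/(n*(3*d + n))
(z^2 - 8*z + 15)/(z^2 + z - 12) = (z - 5)/(z + 4)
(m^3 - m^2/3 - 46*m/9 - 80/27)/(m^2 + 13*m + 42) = (27*m^3 - 9*m^2 - 138*m - 80)/(27*(m^2 + 13*m + 42))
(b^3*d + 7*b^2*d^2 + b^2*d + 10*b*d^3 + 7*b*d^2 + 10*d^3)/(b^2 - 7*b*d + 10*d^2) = d*(b^3 + 7*b^2*d + b^2 + 10*b*d^2 + 7*b*d + 10*d^2)/(b^2 - 7*b*d + 10*d^2)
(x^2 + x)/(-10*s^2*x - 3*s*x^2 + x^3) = (x + 1)/(-10*s^2 - 3*s*x + x^2)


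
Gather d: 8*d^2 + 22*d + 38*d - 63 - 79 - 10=8*d^2 + 60*d - 152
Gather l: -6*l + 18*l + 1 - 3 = 12*l - 2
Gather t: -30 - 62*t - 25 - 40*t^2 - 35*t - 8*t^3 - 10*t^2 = -8*t^3 - 50*t^2 - 97*t - 55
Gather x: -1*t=-t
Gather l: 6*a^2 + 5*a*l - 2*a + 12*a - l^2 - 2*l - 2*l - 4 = 6*a^2 + 10*a - l^2 + l*(5*a - 4) - 4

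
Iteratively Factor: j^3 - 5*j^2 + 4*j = (j - 1)*(j^2 - 4*j) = j*(j - 1)*(j - 4)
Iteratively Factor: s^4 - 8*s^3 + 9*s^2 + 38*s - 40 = (s - 5)*(s^3 - 3*s^2 - 6*s + 8) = (s - 5)*(s - 1)*(s^2 - 2*s - 8) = (s - 5)*(s - 4)*(s - 1)*(s + 2)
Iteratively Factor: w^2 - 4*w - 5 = (w + 1)*(w - 5)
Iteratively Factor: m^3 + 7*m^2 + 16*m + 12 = (m + 2)*(m^2 + 5*m + 6) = (m + 2)^2*(m + 3)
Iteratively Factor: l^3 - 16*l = (l + 4)*(l^2 - 4*l) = l*(l + 4)*(l - 4)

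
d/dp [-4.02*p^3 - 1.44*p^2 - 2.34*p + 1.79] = -12.06*p^2 - 2.88*p - 2.34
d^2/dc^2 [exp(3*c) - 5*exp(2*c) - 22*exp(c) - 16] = (9*exp(2*c) - 20*exp(c) - 22)*exp(c)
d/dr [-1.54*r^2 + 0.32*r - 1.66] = 0.32 - 3.08*r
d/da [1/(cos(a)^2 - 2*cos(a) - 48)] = 2*(cos(a) - 1)*sin(a)/(sin(a)^2 + 2*cos(a) + 47)^2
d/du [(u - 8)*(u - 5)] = 2*u - 13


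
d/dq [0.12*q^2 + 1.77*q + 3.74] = 0.24*q + 1.77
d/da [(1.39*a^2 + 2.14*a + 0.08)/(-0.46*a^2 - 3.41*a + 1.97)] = (-3.7555*a^2 + 5.5502*a + 4.4886)/(0.2116*a^4 + 3.1372*a^3 + 9.8157*a^2 - 13.4354*a + 3.8809)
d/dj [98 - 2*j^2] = -4*j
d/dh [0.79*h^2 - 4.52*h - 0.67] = 1.58*h - 4.52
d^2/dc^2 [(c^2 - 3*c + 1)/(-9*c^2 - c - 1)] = 8*(63*c^3 - 54*c^2 - 27*c + 1)/(729*c^6 + 243*c^5 + 270*c^4 + 55*c^3 + 30*c^2 + 3*c + 1)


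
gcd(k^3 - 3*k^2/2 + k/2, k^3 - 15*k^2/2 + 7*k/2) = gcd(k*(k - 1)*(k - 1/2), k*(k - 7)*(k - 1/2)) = k^2 - k/2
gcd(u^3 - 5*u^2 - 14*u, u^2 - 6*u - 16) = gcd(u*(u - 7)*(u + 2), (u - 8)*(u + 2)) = u + 2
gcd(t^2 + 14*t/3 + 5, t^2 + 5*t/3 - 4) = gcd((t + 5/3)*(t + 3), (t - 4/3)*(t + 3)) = t + 3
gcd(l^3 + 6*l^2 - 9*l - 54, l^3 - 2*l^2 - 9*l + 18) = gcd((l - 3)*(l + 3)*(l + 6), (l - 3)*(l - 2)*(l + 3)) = l^2 - 9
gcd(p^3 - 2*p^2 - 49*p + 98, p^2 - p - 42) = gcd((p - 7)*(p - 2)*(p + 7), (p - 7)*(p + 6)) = p - 7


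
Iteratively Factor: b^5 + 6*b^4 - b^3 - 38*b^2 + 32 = (b + 4)*(b^4 + 2*b^3 - 9*b^2 - 2*b + 8) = (b - 1)*(b + 4)*(b^3 + 3*b^2 - 6*b - 8) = (b - 1)*(b + 4)^2*(b^2 - b - 2) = (b - 2)*(b - 1)*(b + 4)^2*(b + 1)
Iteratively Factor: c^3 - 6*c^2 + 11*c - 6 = (c - 3)*(c^2 - 3*c + 2) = (c - 3)*(c - 2)*(c - 1)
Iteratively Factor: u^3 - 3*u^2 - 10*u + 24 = (u + 3)*(u^2 - 6*u + 8) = (u - 2)*(u + 3)*(u - 4)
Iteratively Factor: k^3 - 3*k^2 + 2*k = (k - 2)*(k^2 - k) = k*(k - 2)*(k - 1)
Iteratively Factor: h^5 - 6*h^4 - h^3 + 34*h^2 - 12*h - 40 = (h + 1)*(h^4 - 7*h^3 + 6*h^2 + 28*h - 40) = (h + 1)*(h + 2)*(h^3 - 9*h^2 + 24*h - 20) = (h - 2)*(h + 1)*(h + 2)*(h^2 - 7*h + 10) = (h - 5)*(h - 2)*(h + 1)*(h + 2)*(h - 2)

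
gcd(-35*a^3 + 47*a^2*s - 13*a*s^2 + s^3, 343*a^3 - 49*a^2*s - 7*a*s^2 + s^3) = -7*a + s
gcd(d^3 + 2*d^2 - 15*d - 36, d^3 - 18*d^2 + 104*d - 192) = d - 4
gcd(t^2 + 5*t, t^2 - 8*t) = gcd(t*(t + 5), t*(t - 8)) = t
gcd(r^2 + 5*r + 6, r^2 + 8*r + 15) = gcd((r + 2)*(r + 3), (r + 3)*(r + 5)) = r + 3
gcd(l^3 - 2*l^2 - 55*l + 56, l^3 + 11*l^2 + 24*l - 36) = l - 1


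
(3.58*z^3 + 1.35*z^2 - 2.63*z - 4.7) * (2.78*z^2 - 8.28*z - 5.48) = 9.9524*z^5 - 25.8894*z^4 - 38.1078*z^3 + 1.3124*z^2 + 53.3284*z + 25.756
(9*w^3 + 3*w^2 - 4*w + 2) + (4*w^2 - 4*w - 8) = 9*w^3 + 7*w^2 - 8*w - 6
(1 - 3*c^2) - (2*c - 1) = -3*c^2 - 2*c + 2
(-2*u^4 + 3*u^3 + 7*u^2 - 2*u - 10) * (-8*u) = 16*u^5 - 24*u^4 - 56*u^3 + 16*u^2 + 80*u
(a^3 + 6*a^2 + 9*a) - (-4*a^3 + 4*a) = 5*a^3 + 6*a^2 + 5*a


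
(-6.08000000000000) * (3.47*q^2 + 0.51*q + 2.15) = -21.0976*q^2 - 3.1008*q - 13.072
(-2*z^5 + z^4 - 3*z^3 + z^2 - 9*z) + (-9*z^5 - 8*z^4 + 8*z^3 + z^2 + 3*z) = -11*z^5 - 7*z^4 + 5*z^3 + 2*z^2 - 6*z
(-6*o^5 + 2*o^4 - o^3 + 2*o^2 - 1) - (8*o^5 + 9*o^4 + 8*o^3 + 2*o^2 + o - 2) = -14*o^5 - 7*o^4 - 9*o^3 - o + 1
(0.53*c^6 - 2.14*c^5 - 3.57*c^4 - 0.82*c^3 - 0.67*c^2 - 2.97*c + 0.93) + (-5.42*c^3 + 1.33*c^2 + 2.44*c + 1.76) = 0.53*c^6 - 2.14*c^5 - 3.57*c^4 - 6.24*c^3 + 0.66*c^2 - 0.53*c + 2.69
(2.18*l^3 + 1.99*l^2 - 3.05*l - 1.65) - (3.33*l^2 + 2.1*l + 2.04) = 2.18*l^3 - 1.34*l^2 - 5.15*l - 3.69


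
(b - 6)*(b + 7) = b^2 + b - 42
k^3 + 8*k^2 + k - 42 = (k - 2)*(k + 3)*(k + 7)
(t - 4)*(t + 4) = t^2 - 16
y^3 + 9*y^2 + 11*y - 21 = (y - 1)*(y + 3)*(y + 7)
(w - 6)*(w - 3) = w^2 - 9*w + 18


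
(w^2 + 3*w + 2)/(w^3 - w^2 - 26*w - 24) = (w + 2)/(w^2 - 2*w - 24)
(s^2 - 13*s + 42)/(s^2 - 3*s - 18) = (s - 7)/(s + 3)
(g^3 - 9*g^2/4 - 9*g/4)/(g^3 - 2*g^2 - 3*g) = (g + 3/4)/(g + 1)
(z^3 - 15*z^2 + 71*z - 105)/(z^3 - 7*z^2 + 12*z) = (z^2 - 12*z + 35)/(z*(z - 4))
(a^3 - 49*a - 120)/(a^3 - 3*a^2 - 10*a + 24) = (a^2 - 3*a - 40)/(a^2 - 6*a + 8)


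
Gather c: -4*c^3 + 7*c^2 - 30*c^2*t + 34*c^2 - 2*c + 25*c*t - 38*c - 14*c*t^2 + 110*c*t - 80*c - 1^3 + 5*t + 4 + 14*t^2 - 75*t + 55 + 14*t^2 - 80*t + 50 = -4*c^3 + c^2*(41 - 30*t) + c*(-14*t^2 + 135*t - 120) + 28*t^2 - 150*t + 108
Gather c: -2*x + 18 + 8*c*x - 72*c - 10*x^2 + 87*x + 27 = c*(8*x - 72) - 10*x^2 + 85*x + 45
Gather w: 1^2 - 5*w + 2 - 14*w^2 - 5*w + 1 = -14*w^2 - 10*w + 4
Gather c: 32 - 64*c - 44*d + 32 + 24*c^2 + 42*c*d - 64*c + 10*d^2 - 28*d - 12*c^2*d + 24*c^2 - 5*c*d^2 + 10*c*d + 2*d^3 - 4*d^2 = c^2*(48 - 12*d) + c*(-5*d^2 + 52*d - 128) + 2*d^3 + 6*d^2 - 72*d + 64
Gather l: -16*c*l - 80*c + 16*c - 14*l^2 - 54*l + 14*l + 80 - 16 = -64*c - 14*l^2 + l*(-16*c - 40) + 64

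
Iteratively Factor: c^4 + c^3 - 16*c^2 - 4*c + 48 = (c - 3)*(c^3 + 4*c^2 - 4*c - 16) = (c - 3)*(c + 4)*(c^2 - 4) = (c - 3)*(c + 2)*(c + 4)*(c - 2)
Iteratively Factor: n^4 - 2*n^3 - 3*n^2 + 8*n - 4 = (n - 2)*(n^3 - 3*n + 2) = (n - 2)*(n - 1)*(n^2 + n - 2) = (n - 2)*(n - 1)*(n + 2)*(n - 1)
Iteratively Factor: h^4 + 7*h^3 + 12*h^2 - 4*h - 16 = (h + 2)*(h^3 + 5*h^2 + 2*h - 8) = (h + 2)^2*(h^2 + 3*h - 4) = (h - 1)*(h + 2)^2*(h + 4)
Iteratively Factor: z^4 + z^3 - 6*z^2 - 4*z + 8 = (z + 2)*(z^3 - z^2 - 4*z + 4) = (z - 1)*(z + 2)*(z^2 - 4) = (z - 1)*(z + 2)^2*(z - 2)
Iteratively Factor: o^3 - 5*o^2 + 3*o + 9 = (o + 1)*(o^2 - 6*o + 9) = (o - 3)*(o + 1)*(o - 3)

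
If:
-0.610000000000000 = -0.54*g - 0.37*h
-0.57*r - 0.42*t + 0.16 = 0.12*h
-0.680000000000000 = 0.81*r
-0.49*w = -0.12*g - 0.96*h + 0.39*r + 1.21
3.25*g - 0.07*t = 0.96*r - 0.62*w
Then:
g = -1.01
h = 3.12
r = -0.84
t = 0.63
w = 4.07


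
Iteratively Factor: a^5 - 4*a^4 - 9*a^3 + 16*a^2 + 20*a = (a + 2)*(a^4 - 6*a^3 + 3*a^2 + 10*a) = (a - 5)*(a + 2)*(a^3 - a^2 - 2*a) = a*(a - 5)*(a + 2)*(a^2 - a - 2) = a*(a - 5)*(a - 2)*(a + 2)*(a + 1)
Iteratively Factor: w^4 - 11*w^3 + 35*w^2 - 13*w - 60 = (w - 3)*(w^3 - 8*w^2 + 11*w + 20) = (w - 3)*(w + 1)*(w^2 - 9*w + 20) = (w - 5)*(w - 3)*(w + 1)*(w - 4)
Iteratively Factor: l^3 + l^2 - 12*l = (l)*(l^2 + l - 12) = l*(l - 3)*(l + 4)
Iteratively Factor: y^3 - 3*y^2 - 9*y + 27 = (y + 3)*(y^2 - 6*y + 9) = (y - 3)*(y + 3)*(y - 3)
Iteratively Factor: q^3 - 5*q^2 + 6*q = (q - 2)*(q^2 - 3*q) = (q - 3)*(q - 2)*(q)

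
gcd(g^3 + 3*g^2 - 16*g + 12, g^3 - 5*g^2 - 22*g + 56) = g - 2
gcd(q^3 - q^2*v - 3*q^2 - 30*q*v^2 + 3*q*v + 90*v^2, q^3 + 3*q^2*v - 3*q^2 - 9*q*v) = q - 3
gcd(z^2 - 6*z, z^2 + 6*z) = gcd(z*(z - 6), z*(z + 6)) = z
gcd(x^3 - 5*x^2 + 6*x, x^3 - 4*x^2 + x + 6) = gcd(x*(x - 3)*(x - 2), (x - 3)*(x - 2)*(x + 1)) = x^2 - 5*x + 6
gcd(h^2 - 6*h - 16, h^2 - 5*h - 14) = h + 2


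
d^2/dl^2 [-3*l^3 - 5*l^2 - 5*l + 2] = -18*l - 10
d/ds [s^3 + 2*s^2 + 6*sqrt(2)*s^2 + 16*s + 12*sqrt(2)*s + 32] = 3*s^2 + 4*s + 12*sqrt(2)*s + 16 + 12*sqrt(2)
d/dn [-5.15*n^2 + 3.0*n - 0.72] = 3.0 - 10.3*n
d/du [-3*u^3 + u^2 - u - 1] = -9*u^2 + 2*u - 1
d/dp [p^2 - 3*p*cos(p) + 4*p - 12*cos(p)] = 3*p*sin(p) + 2*p + 12*sin(p) - 3*cos(p) + 4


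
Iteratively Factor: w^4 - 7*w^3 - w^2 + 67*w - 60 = (w - 5)*(w^3 - 2*w^2 - 11*w + 12) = (w - 5)*(w - 1)*(w^2 - w - 12) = (w - 5)*(w - 1)*(w + 3)*(w - 4)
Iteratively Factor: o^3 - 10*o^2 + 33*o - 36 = (o - 3)*(o^2 - 7*o + 12) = (o - 3)^2*(o - 4)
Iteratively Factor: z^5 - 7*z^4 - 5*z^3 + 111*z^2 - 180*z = (z + 4)*(z^4 - 11*z^3 + 39*z^2 - 45*z) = (z - 3)*(z + 4)*(z^3 - 8*z^2 + 15*z) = z*(z - 3)*(z + 4)*(z^2 - 8*z + 15) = z*(z - 3)^2*(z + 4)*(z - 5)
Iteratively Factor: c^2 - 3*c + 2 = (c - 2)*(c - 1)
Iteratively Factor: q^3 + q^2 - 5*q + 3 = (q + 3)*(q^2 - 2*q + 1) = (q - 1)*(q + 3)*(q - 1)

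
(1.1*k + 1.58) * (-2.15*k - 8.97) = -2.365*k^2 - 13.264*k - 14.1726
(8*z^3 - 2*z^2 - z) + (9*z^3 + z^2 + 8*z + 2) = 17*z^3 - z^2 + 7*z + 2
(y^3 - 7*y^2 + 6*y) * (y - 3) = y^4 - 10*y^3 + 27*y^2 - 18*y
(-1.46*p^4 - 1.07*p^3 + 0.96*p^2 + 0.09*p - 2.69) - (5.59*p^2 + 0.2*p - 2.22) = -1.46*p^4 - 1.07*p^3 - 4.63*p^2 - 0.11*p - 0.47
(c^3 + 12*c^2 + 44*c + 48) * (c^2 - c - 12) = c^5 + 11*c^4 + 20*c^3 - 140*c^2 - 576*c - 576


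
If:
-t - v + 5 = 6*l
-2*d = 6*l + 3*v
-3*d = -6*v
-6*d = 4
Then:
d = -2/3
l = 7/18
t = 3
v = -1/3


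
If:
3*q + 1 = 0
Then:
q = -1/3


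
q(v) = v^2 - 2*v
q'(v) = 2*v - 2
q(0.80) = -0.96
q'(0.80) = -0.40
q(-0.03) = 0.06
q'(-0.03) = -2.06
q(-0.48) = 1.19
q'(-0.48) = -2.96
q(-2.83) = 13.67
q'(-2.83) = -7.66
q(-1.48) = 5.15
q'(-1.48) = -4.96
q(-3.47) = 18.98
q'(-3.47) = -8.94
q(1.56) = -0.69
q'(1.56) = 1.12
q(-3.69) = 21.00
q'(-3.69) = -9.38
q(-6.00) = 48.00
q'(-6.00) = -14.00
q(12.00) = 120.00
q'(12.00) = 22.00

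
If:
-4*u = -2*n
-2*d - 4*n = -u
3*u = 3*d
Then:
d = 0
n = 0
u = 0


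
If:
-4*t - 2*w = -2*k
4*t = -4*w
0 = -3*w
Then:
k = 0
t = 0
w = 0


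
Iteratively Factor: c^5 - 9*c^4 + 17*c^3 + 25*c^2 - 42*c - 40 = (c + 1)*(c^4 - 10*c^3 + 27*c^2 - 2*c - 40) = (c - 4)*(c + 1)*(c^3 - 6*c^2 + 3*c + 10) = (c - 4)*(c - 2)*(c + 1)*(c^2 - 4*c - 5) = (c - 5)*(c - 4)*(c - 2)*(c + 1)*(c + 1)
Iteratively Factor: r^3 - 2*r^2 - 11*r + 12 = (r + 3)*(r^2 - 5*r + 4) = (r - 1)*(r + 3)*(r - 4)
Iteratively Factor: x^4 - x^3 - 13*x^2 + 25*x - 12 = (x - 1)*(x^3 - 13*x + 12) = (x - 3)*(x - 1)*(x^2 + 3*x - 4) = (x - 3)*(x - 1)^2*(x + 4)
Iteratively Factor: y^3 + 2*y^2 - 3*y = (y - 1)*(y^2 + 3*y) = (y - 1)*(y + 3)*(y)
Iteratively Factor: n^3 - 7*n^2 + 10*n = (n)*(n^2 - 7*n + 10) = n*(n - 5)*(n - 2)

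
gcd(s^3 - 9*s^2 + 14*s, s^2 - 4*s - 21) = s - 7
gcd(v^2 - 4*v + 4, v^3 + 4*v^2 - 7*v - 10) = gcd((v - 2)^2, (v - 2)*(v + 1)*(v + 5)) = v - 2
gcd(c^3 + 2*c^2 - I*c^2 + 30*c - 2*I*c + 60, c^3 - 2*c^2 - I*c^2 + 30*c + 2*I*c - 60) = c^2 - I*c + 30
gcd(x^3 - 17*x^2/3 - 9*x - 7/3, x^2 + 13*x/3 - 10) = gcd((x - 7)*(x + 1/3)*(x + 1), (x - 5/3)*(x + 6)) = 1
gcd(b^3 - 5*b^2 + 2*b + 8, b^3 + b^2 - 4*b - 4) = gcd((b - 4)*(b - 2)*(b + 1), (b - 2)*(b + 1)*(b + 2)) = b^2 - b - 2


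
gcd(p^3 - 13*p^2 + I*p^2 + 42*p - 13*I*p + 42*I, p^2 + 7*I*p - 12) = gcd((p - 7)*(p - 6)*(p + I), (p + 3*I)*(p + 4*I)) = 1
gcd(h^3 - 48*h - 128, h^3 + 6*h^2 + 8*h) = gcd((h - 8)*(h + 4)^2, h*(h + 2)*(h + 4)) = h + 4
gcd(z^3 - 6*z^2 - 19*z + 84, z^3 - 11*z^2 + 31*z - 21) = z^2 - 10*z + 21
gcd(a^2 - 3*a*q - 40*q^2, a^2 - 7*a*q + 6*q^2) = 1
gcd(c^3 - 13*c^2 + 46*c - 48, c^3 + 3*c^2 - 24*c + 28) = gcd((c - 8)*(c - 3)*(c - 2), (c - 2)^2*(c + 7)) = c - 2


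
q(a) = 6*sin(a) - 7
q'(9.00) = -5.47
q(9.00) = -4.53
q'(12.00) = 5.06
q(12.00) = -10.22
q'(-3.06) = -5.98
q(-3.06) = -7.49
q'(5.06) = 2.04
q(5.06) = -12.64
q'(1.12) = 2.61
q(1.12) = -1.60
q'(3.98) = -4.01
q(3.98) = -11.46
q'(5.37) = 3.67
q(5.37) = -11.75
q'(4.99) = 1.64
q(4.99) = -12.77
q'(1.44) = 0.78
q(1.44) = -1.05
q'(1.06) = 2.93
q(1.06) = -1.77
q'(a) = 6*cos(a)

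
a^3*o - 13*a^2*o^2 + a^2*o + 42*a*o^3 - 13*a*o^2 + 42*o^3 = (a - 7*o)*(a - 6*o)*(a*o + o)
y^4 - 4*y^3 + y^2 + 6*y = y*(y - 3)*(y - 2)*(y + 1)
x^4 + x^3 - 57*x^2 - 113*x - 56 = (x - 8)*(x + 1)^2*(x + 7)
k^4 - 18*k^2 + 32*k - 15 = (k - 3)*(k - 1)^2*(k + 5)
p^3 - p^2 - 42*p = p*(p - 7)*(p + 6)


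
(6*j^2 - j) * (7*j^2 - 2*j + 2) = 42*j^4 - 19*j^3 + 14*j^2 - 2*j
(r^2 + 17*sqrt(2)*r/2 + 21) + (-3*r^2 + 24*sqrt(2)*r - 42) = -2*r^2 + 65*sqrt(2)*r/2 - 21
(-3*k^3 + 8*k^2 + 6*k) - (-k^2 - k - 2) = -3*k^3 + 9*k^2 + 7*k + 2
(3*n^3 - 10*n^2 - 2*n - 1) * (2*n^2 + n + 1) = 6*n^5 - 17*n^4 - 11*n^3 - 14*n^2 - 3*n - 1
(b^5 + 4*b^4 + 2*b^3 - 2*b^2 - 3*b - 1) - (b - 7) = b^5 + 4*b^4 + 2*b^3 - 2*b^2 - 4*b + 6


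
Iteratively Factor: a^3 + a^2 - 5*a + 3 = (a + 3)*(a^2 - 2*a + 1) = (a - 1)*(a + 3)*(a - 1)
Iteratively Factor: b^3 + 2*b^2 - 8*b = (b)*(b^2 + 2*b - 8) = b*(b + 4)*(b - 2)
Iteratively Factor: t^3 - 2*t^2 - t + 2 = (t + 1)*(t^2 - 3*t + 2) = (t - 2)*(t + 1)*(t - 1)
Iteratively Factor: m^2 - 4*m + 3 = (m - 1)*(m - 3)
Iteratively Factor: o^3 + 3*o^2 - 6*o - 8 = (o - 2)*(o^2 + 5*o + 4) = (o - 2)*(o + 1)*(o + 4)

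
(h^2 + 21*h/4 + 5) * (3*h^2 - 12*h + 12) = 3*h^4 + 15*h^3/4 - 36*h^2 + 3*h + 60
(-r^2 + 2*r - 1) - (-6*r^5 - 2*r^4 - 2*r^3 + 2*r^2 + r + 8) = 6*r^5 + 2*r^4 + 2*r^3 - 3*r^2 + r - 9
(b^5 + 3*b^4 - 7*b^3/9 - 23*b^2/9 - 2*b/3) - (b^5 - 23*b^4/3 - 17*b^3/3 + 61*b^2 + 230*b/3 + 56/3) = 32*b^4/3 + 44*b^3/9 - 572*b^2/9 - 232*b/3 - 56/3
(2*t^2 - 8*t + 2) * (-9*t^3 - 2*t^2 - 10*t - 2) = -18*t^5 + 68*t^4 - 22*t^3 + 72*t^2 - 4*t - 4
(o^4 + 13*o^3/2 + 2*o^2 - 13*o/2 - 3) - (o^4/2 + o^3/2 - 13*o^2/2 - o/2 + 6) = o^4/2 + 6*o^3 + 17*o^2/2 - 6*o - 9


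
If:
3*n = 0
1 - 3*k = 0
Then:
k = 1/3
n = 0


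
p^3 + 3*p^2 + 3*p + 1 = (p + 1)^3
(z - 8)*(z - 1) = z^2 - 9*z + 8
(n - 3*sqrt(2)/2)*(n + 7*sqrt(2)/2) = n^2 + 2*sqrt(2)*n - 21/2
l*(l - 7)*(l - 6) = l^3 - 13*l^2 + 42*l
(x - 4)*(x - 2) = x^2 - 6*x + 8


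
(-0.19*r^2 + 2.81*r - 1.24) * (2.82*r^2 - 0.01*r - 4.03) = -0.5358*r^4 + 7.9261*r^3 - 2.7592*r^2 - 11.3119*r + 4.9972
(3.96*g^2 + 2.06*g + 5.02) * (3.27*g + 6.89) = 12.9492*g^3 + 34.0206*g^2 + 30.6088*g + 34.5878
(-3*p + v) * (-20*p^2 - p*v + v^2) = 60*p^3 - 17*p^2*v - 4*p*v^2 + v^3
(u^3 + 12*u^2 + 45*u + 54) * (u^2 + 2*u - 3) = u^5 + 14*u^4 + 66*u^3 + 108*u^2 - 27*u - 162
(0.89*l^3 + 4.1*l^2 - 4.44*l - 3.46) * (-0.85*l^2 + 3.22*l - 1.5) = -0.7565*l^5 - 0.619199999999999*l^4 + 15.641*l^3 - 17.5058*l^2 - 4.4812*l + 5.19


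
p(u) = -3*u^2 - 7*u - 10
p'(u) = -6*u - 7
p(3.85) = -81.42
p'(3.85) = -30.10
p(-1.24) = -5.93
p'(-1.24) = 0.44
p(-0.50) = -7.25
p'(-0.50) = -4.00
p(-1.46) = -6.17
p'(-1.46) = 1.76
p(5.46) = -137.65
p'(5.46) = -39.76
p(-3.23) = -18.69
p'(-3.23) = 12.38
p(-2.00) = -8.00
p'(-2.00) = 5.00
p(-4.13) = -32.26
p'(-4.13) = 17.78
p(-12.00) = -358.00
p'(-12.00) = 65.00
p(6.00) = -160.00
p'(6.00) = -43.00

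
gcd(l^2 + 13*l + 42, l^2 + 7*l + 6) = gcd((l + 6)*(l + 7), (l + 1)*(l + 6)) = l + 6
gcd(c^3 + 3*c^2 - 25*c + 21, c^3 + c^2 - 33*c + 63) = c^2 + 4*c - 21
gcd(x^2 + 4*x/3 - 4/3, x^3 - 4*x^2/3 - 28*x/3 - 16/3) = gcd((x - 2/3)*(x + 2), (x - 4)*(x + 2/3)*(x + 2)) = x + 2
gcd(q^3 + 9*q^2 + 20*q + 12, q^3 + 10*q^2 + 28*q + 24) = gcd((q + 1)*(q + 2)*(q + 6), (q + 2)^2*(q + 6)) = q^2 + 8*q + 12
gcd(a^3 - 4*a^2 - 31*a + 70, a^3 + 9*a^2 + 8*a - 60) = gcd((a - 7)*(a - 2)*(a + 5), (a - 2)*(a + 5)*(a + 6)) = a^2 + 3*a - 10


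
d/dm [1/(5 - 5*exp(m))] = 1/(20*sinh(m/2)^2)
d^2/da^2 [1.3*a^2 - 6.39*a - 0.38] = 2.60000000000000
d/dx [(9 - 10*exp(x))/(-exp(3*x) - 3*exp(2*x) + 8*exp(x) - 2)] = (-20*exp(3*x) - 3*exp(2*x) + 54*exp(x) - 52)*exp(x)/(exp(6*x) + 6*exp(5*x) - 7*exp(4*x) - 44*exp(3*x) + 76*exp(2*x) - 32*exp(x) + 4)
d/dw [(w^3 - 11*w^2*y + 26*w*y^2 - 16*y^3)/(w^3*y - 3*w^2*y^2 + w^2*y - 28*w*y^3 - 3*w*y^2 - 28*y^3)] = ((-3*w^2 + 22*w*y - 26*y^2)*(-w^3 + 3*w^2*y - w^2 + 28*w*y^2 + 3*w*y + 28*y^2) + (w^3 - 11*w^2*y + 26*w*y^2 - 16*y^3)*(-3*w^2 + 6*w*y - 2*w + 28*y^2 + 3*y))/(y*(-w^3 + 3*w^2*y - w^2 + 28*w*y^2 + 3*w*y + 28*y^2)^2)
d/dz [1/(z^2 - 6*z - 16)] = 2*(3 - z)/(-z^2 + 6*z + 16)^2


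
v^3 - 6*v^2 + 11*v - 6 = (v - 3)*(v - 2)*(v - 1)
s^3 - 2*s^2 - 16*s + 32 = (s - 4)*(s - 2)*(s + 4)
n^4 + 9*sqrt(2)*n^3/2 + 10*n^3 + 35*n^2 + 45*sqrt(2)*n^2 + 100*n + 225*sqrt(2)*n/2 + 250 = (n + 5)^2*(n + 2*sqrt(2))*(n + 5*sqrt(2)/2)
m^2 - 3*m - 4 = (m - 4)*(m + 1)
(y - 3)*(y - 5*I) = y^2 - 3*y - 5*I*y + 15*I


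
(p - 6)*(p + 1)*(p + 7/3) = p^3 - 8*p^2/3 - 53*p/3 - 14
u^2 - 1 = (u - 1)*(u + 1)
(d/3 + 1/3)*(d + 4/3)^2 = d^3/3 + 11*d^2/9 + 40*d/27 + 16/27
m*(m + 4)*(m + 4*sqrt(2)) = m^3 + 4*m^2 + 4*sqrt(2)*m^2 + 16*sqrt(2)*m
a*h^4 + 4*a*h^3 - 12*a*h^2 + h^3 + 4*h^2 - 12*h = h*(h - 2)*(h + 6)*(a*h + 1)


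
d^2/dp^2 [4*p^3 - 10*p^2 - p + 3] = 24*p - 20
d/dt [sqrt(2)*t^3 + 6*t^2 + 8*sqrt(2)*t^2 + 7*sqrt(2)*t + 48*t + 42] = 3*sqrt(2)*t^2 + 12*t + 16*sqrt(2)*t + 7*sqrt(2) + 48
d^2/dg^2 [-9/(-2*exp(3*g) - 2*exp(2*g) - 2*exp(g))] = 9*(-(exp(2*g) + exp(g) + 1)*(9*exp(2*g) + 4*exp(g) + 1) + 2*(3*exp(2*g) + 2*exp(g) + 1)^2)*exp(-g)/(2*(exp(2*g) + exp(g) + 1)^3)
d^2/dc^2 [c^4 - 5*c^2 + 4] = 12*c^2 - 10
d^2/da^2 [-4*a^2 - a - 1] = -8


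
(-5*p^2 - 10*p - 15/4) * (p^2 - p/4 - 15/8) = -5*p^4 - 35*p^3/4 + 65*p^2/8 + 315*p/16 + 225/32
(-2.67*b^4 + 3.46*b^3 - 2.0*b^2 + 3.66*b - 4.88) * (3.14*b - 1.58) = -8.3838*b^5 + 15.083*b^4 - 11.7468*b^3 + 14.6524*b^2 - 21.106*b + 7.7104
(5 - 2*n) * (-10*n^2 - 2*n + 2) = 20*n^3 - 46*n^2 - 14*n + 10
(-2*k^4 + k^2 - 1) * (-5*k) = 10*k^5 - 5*k^3 + 5*k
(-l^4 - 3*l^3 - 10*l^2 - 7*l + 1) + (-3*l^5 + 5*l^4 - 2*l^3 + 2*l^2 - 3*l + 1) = -3*l^5 + 4*l^4 - 5*l^3 - 8*l^2 - 10*l + 2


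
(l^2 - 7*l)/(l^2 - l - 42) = l/(l + 6)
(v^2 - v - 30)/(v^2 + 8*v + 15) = (v - 6)/(v + 3)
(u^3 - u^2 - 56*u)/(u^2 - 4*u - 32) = u*(u + 7)/(u + 4)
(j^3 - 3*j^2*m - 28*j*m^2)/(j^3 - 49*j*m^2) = (j + 4*m)/(j + 7*m)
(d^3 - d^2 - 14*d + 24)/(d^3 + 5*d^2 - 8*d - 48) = (d - 2)/(d + 4)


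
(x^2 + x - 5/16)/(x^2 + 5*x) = (x^2 + x - 5/16)/(x*(x + 5))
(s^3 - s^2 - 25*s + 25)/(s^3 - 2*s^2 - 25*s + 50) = (s - 1)/(s - 2)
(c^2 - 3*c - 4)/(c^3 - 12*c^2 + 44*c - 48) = (c + 1)/(c^2 - 8*c + 12)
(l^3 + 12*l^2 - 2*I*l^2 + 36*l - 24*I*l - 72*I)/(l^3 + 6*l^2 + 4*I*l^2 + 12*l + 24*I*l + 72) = (l + 6)/(l + 6*I)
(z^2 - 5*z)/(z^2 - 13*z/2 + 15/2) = 2*z/(2*z - 3)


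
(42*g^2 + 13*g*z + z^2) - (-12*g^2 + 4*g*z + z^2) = 54*g^2 + 9*g*z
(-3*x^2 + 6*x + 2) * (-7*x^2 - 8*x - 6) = 21*x^4 - 18*x^3 - 44*x^2 - 52*x - 12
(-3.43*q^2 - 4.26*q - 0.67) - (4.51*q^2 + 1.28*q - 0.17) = -7.94*q^2 - 5.54*q - 0.5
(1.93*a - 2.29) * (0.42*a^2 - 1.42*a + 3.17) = 0.8106*a^3 - 3.7024*a^2 + 9.3699*a - 7.2593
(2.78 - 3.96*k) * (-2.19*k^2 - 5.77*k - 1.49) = 8.6724*k^3 + 16.761*k^2 - 10.1402*k - 4.1422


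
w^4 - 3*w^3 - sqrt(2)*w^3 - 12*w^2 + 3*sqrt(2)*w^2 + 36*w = w*(w - 3)*(w - 3*sqrt(2))*(w + 2*sqrt(2))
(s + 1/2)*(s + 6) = s^2 + 13*s/2 + 3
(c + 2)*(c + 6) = c^2 + 8*c + 12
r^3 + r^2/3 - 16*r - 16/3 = (r - 4)*(r + 1/3)*(r + 4)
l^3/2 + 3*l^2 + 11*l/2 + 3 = (l/2 + 1)*(l + 1)*(l + 3)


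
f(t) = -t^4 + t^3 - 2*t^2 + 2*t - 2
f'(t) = -4*t^3 + 3*t^2 - 4*t + 2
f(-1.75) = -26.36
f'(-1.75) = 39.62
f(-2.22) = -51.53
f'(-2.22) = 69.43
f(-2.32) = -58.86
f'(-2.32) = 77.38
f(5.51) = -806.15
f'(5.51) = -598.10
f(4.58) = -378.73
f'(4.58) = -337.68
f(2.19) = -19.71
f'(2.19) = -34.39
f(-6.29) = -1907.88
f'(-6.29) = 1141.29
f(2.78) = -50.14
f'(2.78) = -71.87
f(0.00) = -2.00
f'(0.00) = 2.00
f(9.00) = -5978.00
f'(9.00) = -2707.00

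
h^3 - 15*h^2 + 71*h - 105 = (h - 7)*(h - 5)*(h - 3)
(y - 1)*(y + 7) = y^2 + 6*y - 7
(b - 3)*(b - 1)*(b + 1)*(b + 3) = b^4 - 10*b^2 + 9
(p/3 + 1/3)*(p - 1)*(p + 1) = p^3/3 + p^2/3 - p/3 - 1/3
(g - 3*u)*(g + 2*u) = g^2 - g*u - 6*u^2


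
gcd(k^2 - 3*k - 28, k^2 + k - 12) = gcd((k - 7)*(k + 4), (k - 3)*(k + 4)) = k + 4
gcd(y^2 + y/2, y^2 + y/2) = y^2 + y/2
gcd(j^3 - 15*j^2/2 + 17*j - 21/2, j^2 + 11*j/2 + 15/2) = 1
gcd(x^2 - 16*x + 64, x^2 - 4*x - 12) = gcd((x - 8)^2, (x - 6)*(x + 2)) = 1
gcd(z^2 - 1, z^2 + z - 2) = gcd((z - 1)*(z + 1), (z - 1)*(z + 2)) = z - 1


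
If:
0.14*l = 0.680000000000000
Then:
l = 4.86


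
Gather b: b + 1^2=b + 1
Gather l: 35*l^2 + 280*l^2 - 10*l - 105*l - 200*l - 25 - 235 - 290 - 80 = 315*l^2 - 315*l - 630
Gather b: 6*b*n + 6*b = b*(6*n + 6)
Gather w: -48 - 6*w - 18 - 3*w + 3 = -9*w - 63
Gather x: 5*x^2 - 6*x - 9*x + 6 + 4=5*x^2 - 15*x + 10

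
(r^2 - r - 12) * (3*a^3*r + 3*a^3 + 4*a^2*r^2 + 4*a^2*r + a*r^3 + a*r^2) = 3*a^3*r^3 - 39*a^3*r - 36*a^3 + 4*a^2*r^4 - 52*a^2*r^2 - 48*a^2*r + a*r^5 - 13*a*r^3 - 12*a*r^2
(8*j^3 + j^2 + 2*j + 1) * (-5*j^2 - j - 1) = -40*j^5 - 13*j^4 - 19*j^3 - 8*j^2 - 3*j - 1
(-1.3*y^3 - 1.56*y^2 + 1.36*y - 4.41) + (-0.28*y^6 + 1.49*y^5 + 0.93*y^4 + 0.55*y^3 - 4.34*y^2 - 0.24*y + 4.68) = -0.28*y^6 + 1.49*y^5 + 0.93*y^4 - 0.75*y^3 - 5.9*y^2 + 1.12*y + 0.27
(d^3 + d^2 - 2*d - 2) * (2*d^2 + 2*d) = 2*d^5 + 4*d^4 - 2*d^3 - 8*d^2 - 4*d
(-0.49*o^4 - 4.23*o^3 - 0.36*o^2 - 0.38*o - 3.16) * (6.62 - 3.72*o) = 1.8228*o^5 + 12.4918*o^4 - 26.6634*o^3 - 0.9696*o^2 + 9.2396*o - 20.9192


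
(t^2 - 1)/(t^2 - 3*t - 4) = (t - 1)/(t - 4)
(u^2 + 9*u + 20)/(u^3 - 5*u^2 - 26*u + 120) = (u + 4)/(u^2 - 10*u + 24)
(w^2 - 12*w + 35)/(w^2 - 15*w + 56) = (w - 5)/(w - 8)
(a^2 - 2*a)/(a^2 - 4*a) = (a - 2)/(a - 4)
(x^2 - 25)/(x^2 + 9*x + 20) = (x - 5)/(x + 4)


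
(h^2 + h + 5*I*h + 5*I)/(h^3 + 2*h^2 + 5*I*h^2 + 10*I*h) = (h + 1)/(h*(h + 2))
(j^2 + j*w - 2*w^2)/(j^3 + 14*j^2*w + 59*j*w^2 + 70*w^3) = (j - w)/(j^2 + 12*j*w + 35*w^2)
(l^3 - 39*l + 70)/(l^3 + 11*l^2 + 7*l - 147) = (l^2 - 7*l + 10)/(l^2 + 4*l - 21)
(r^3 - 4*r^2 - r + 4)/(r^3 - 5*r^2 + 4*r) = (r + 1)/r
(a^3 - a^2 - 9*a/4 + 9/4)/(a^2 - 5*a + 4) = (a^2 - 9/4)/(a - 4)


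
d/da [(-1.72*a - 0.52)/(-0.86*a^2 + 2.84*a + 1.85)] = (1.4792*a^2 - 4.8848*a - (1.72*a - 2.84)*(1.72*a + 0.52) - 3.182)/(-0.86*a^2 + 2.84*a + 1.85)^2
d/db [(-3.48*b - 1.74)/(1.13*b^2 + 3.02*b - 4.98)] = (3.9324*b^2 + 3.9324*b + 22.5852)/(1.2769*b^4 + 6.8252*b^3 - 2.1344*b^2 - 30.0792*b + 24.8004)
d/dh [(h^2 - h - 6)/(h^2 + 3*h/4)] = 4*(7*h^2 + 48*h + 18)/(h^2*(16*h^2 + 24*h + 9))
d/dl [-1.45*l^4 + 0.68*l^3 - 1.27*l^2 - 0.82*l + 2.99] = -5.8*l^3 + 2.04*l^2 - 2.54*l - 0.82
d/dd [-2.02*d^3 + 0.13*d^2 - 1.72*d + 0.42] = -6.06*d^2 + 0.26*d - 1.72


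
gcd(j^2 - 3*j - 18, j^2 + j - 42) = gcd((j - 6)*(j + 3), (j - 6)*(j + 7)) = j - 6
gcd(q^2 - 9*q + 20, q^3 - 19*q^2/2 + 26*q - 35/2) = q - 5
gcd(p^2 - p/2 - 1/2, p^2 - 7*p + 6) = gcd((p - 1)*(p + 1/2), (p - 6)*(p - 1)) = p - 1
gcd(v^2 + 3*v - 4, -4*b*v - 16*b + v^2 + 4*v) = v + 4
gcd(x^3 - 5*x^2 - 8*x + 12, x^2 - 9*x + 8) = x - 1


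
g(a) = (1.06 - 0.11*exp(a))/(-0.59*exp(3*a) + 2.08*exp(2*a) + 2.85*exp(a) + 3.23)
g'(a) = (1.06 - 0.11*exp(a))*(1.77*exp(3*a) - 4.16*exp(2*a) - 2.85*exp(a))/(-0.59*exp(3*a) + 2.08*exp(2*a) + 2.85*exp(a) + 3.23)^2 - 0.11*exp(a)/(-0.59*exp(3*a) + 2.08*exp(2*a) + 2.85*exp(a) + 3.23)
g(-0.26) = 0.15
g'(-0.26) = -0.11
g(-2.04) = 0.29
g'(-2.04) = -0.04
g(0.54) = 0.08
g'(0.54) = -0.07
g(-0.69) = 0.20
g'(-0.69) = -0.10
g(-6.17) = 0.33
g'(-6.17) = -0.00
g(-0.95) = 0.22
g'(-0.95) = -0.09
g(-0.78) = 0.21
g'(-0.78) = -0.09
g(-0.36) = 0.16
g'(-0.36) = -0.10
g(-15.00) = 0.33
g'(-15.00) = 0.00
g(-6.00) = 0.33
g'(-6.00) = 0.00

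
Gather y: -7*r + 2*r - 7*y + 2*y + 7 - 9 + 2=-5*r - 5*y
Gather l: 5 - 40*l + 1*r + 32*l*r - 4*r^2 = l*(32*r - 40) - 4*r^2 + r + 5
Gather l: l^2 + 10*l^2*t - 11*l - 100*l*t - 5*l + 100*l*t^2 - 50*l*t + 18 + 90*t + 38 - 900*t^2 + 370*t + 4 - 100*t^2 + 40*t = l^2*(10*t + 1) + l*(100*t^2 - 150*t - 16) - 1000*t^2 + 500*t + 60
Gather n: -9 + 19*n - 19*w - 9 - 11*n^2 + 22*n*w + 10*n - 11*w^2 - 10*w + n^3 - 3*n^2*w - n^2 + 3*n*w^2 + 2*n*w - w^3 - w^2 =n^3 + n^2*(-3*w - 12) + n*(3*w^2 + 24*w + 29) - w^3 - 12*w^2 - 29*w - 18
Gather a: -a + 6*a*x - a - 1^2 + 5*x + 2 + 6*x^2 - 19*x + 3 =a*(6*x - 2) + 6*x^2 - 14*x + 4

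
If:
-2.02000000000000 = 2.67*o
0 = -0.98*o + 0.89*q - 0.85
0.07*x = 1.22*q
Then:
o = -0.76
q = 0.12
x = 2.13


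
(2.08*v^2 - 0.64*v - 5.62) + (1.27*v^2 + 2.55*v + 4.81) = 3.35*v^2 + 1.91*v - 0.81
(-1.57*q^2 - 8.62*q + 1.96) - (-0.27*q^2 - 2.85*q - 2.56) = -1.3*q^2 - 5.77*q + 4.52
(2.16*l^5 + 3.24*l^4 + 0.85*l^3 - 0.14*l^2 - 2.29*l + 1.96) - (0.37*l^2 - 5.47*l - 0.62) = 2.16*l^5 + 3.24*l^4 + 0.85*l^3 - 0.51*l^2 + 3.18*l + 2.58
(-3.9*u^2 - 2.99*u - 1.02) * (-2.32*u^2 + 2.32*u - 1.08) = 9.048*u^4 - 2.1112*u^3 - 0.3584*u^2 + 0.8628*u + 1.1016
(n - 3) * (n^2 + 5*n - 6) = n^3 + 2*n^2 - 21*n + 18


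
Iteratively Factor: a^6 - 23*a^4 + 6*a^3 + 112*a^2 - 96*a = (a - 1)*(a^5 + a^4 - 22*a^3 - 16*a^2 + 96*a) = (a - 4)*(a - 1)*(a^4 + 5*a^3 - 2*a^2 - 24*a) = (a - 4)*(a - 1)*(a + 4)*(a^3 + a^2 - 6*a) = (a - 4)*(a - 1)*(a + 3)*(a + 4)*(a^2 - 2*a) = (a - 4)*(a - 2)*(a - 1)*(a + 3)*(a + 4)*(a)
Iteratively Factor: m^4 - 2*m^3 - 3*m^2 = (m + 1)*(m^3 - 3*m^2) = (m - 3)*(m + 1)*(m^2) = m*(m - 3)*(m + 1)*(m)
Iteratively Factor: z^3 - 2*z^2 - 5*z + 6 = (z - 3)*(z^2 + z - 2) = (z - 3)*(z - 1)*(z + 2)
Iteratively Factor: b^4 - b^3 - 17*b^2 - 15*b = (b - 5)*(b^3 + 4*b^2 + 3*b) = (b - 5)*(b + 3)*(b^2 + b) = b*(b - 5)*(b + 3)*(b + 1)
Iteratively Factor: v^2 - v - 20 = (v - 5)*(v + 4)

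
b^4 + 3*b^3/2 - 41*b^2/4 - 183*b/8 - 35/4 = (b - 7/2)*(b + 1/2)*(b + 2)*(b + 5/2)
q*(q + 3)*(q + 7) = q^3 + 10*q^2 + 21*q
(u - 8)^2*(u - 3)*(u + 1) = u^4 - 18*u^3 + 93*u^2 - 80*u - 192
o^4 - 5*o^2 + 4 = (o - 2)*(o - 1)*(o + 1)*(o + 2)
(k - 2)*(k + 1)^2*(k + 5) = k^4 + 5*k^3 - 3*k^2 - 17*k - 10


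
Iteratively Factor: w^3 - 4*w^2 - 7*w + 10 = (w + 2)*(w^2 - 6*w + 5) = (w - 1)*(w + 2)*(w - 5)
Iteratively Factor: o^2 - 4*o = (o)*(o - 4)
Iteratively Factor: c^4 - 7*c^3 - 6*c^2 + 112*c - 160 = (c - 2)*(c^3 - 5*c^2 - 16*c + 80) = (c - 5)*(c - 2)*(c^2 - 16) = (c - 5)*(c - 4)*(c - 2)*(c + 4)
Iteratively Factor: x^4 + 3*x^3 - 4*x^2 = (x)*(x^3 + 3*x^2 - 4*x) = x*(x - 1)*(x^2 + 4*x) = x*(x - 1)*(x + 4)*(x)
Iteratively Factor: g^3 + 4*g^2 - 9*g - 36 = (g + 4)*(g^2 - 9) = (g - 3)*(g + 4)*(g + 3)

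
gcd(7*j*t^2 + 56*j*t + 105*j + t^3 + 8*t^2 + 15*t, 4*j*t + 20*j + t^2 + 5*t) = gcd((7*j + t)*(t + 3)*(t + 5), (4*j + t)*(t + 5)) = t + 5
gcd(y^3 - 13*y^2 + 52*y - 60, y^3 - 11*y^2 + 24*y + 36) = y - 6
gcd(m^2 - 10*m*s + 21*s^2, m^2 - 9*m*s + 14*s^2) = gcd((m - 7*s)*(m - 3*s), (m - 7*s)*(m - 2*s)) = -m + 7*s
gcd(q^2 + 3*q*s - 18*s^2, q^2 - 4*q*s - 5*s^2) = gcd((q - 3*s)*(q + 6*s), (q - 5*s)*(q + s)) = 1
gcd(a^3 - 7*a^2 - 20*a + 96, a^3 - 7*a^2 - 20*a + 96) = a^3 - 7*a^2 - 20*a + 96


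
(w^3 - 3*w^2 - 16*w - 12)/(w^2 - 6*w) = w + 3 + 2/w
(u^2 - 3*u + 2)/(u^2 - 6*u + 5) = (u - 2)/(u - 5)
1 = 1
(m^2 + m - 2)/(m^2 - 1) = (m + 2)/(m + 1)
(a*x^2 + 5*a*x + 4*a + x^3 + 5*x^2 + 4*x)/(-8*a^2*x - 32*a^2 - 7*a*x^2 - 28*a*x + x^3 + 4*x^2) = (x + 1)/(-8*a + x)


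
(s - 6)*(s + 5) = s^2 - s - 30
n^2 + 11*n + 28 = (n + 4)*(n + 7)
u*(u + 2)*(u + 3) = u^3 + 5*u^2 + 6*u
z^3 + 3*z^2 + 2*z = z*(z + 1)*(z + 2)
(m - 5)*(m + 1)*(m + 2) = m^3 - 2*m^2 - 13*m - 10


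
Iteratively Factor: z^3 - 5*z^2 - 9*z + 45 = (z - 5)*(z^2 - 9) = (z - 5)*(z - 3)*(z + 3)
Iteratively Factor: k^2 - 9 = (k - 3)*(k + 3)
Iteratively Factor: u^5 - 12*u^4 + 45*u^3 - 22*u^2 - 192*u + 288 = (u - 4)*(u^4 - 8*u^3 + 13*u^2 + 30*u - 72) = (u - 4)*(u - 3)*(u^3 - 5*u^2 - 2*u + 24) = (u - 4)*(u - 3)*(u + 2)*(u^2 - 7*u + 12) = (u - 4)^2*(u - 3)*(u + 2)*(u - 3)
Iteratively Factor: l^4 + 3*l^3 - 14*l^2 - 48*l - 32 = (l + 1)*(l^3 + 2*l^2 - 16*l - 32) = (l - 4)*(l + 1)*(l^2 + 6*l + 8) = (l - 4)*(l + 1)*(l + 2)*(l + 4)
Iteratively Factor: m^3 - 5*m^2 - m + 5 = (m + 1)*(m^2 - 6*m + 5) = (m - 1)*(m + 1)*(m - 5)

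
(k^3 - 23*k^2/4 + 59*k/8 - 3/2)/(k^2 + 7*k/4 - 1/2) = (k^2 - 11*k/2 + 6)/(k + 2)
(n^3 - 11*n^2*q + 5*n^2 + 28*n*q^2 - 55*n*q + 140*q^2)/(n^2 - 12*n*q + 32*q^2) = (-n^2 + 7*n*q - 5*n + 35*q)/(-n + 8*q)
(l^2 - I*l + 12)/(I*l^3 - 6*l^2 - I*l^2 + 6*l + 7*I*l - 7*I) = (-I*l^2 - l - 12*I)/(l^3 + l^2*(-1 + 6*I) + l*(7 - 6*I) - 7)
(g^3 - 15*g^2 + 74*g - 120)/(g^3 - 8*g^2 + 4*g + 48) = (g - 5)/(g + 2)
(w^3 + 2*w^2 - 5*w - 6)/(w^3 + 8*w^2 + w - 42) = (w + 1)/(w + 7)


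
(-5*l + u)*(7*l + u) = -35*l^2 + 2*l*u + u^2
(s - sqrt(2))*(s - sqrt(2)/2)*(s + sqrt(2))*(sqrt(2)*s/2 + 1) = sqrt(2)*s^4/2 + s^3/2 - 3*sqrt(2)*s^2/2 - s + sqrt(2)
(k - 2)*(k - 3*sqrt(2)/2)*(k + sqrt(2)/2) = k^3 - 2*k^2 - sqrt(2)*k^2 - 3*k/2 + 2*sqrt(2)*k + 3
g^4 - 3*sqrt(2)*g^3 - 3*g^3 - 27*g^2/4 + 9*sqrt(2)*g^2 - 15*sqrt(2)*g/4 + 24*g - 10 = (g - 5/2)*(g - 1/2)*(g - 4*sqrt(2))*(g + sqrt(2))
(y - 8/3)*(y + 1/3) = y^2 - 7*y/3 - 8/9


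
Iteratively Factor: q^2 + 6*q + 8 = (q + 2)*(q + 4)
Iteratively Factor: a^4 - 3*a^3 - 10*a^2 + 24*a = (a - 4)*(a^3 + a^2 - 6*a) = (a - 4)*(a - 2)*(a^2 + 3*a) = (a - 4)*(a - 2)*(a + 3)*(a)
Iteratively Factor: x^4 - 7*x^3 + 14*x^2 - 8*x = (x)*(x^3 - 7*x^2 + 14*x - 8) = x*(x - 1)*(x^2 - 6*x + 8) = x*(x - 2)*(x - 1)*(x - 4)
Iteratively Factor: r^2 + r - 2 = (r + 2)*(r - 1)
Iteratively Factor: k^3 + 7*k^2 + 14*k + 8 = (k + 1)*(k^2 + 6*k + 8) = (k + 1)*(k + 2)*(k + 4)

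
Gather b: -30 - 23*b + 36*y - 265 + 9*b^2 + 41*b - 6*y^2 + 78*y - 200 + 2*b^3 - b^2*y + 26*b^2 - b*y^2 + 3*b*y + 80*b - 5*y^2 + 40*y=2*b^3 + b^2*(35 - y) + b*(-y^2 + 3*y + 98) - 11*y^2 + 154*y - 495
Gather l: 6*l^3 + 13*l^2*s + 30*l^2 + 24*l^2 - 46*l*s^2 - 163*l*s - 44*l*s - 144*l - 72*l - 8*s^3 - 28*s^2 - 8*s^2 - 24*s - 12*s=6*l^3 + l^2*(13*s + 54) + l*(-46*s^2 - 207*s - 216) - 8*s^3 - 36*s^2 - 36*s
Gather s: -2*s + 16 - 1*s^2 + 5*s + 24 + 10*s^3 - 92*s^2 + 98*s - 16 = 10*s^3 - 93*s^2 + 101*s + 24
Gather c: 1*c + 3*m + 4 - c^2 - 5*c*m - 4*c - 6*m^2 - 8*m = -c^2 + c*(-5*m - 3) - 6*m^2 - 5*m + 4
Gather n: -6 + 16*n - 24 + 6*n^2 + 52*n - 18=6*n^2 + 68*n - 48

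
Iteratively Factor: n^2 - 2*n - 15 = (n - 5)*(n + 3)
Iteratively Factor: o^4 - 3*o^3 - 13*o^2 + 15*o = (o - 5)*(o^3 + 2*o^2 - 3*o) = (o - 5)*(o - 1)*(o^2 + 3*o) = (o - 5)*(o - 1)*(o + 3)*(o)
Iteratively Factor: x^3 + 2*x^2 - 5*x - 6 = (x - 2)*(x^2 + 4*x + 3) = (x - 2)*(x + 3)*(x + 1)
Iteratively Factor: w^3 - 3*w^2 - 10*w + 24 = (w + 3)*(w^2 - 6*w + 8) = (w - 2)*(w + 3)*(w - 4)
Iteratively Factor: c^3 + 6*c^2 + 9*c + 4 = (c + 1)*(c^2 + 5*c + 4) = (c + 1)*(c + 4)*(c + 1)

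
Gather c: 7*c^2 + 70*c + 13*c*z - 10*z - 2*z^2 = 7*c^2 + c*(13*z + 70) - 2*z^2 - 10*z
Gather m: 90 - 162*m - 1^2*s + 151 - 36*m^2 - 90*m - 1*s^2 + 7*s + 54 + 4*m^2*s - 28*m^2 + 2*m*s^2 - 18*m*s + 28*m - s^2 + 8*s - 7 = m^2*(4*s - 64) + m*(2*s^2 - 18*s - 224) - 2*s^2 + 14*s + 288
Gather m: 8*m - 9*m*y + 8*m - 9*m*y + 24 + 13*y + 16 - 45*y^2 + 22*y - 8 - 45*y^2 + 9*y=m*(16 - 18*y) - 90*y^2 + 44*y + 32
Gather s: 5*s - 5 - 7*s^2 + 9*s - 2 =-7*s^2 + 14*s - 7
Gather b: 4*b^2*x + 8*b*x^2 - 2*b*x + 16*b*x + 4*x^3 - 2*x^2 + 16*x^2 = 4*b^2*x + b*(8*x^2 + 14*x) + 4*x^3 + 14*x^2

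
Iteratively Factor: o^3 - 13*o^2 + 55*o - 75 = (o - 3)*(o^2 - 10*o + 25) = (o - 5)*(o - 3)*(o - 5)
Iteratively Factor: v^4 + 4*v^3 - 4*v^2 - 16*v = (v - 2)*(v^3 + 6*v^2 + 8*v) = v*(v - 2)*(v^2 + 6*v + 8) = v*(v - 2)*(v + 2)*(v + 4)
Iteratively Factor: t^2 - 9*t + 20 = (t - 5)*(t - 4)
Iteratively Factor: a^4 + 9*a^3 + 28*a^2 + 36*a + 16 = (a + 4)*(a^3 + 5*a^2 + 8*a + 4) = (a + 2)*(a + 4)*(a^2 + 3*a + 2) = (a + 1)*(a + 2)*(a + 4)*(a + 2)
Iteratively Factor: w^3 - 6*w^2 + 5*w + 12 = (w - 4)*(w^2 - 2*w - 3) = (w - 4)*(w - 3)*(w + 1)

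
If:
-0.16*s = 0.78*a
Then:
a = -0.205128205128205*s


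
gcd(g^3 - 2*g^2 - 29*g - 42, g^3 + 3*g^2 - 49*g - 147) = g^2 - 4*g - 21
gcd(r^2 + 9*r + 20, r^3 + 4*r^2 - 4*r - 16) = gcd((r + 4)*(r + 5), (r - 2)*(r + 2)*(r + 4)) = r + 4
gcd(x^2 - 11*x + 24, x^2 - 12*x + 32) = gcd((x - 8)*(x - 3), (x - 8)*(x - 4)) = x - 8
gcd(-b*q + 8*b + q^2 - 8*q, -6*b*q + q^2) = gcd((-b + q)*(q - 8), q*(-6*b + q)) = 1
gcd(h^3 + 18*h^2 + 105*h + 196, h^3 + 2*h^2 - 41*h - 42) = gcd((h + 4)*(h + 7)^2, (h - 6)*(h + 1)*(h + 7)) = h + 7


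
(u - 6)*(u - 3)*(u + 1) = u^3 - 8*u^2 + 9*u + 18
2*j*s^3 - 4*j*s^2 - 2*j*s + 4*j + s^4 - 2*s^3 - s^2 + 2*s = (2*j + s)*(s - 2)*(s - 1)*(s + 1)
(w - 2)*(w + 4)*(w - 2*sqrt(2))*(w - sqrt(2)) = w^4 - 3*sqrt(2)*w^3 + 2*w^3 - 6*sqrt(2)*w^2 - 4*w^2 + 8*w + 24*sqrt(2)*w - 32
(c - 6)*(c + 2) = c^2 - 4*c - 12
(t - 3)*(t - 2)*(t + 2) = t^3 - 3*t^2 - 4*t + 12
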